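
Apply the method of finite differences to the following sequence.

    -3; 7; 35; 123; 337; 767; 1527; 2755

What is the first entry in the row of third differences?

D1: 10, 28, 88, 214, 430, 760, 1228
D2: 18, 60, 126, 216, 330, 468
D3: 42, 66, 90, 114, 138
D4: 24, 24, 24, 24

42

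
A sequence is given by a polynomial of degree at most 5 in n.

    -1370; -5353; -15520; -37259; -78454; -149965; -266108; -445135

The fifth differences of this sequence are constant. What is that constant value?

D1: -3983, -10167, -21739, -41195, -71511, -116143, -179027
D2: -6184, -11572, -19456, -30316, -44632, -62884
D3: -5388, -7884, -10860, -14316, -18252
D4: -2496, -2976, -3456, -3936
D5: -480, -480, -480

-480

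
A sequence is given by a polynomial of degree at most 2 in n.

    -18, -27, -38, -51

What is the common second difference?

D1: -9, -11, -13
D2: -2, -2

-2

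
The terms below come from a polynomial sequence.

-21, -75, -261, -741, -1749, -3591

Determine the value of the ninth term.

D1: -54 , -186 , -480 , -1008 , -1842
D2: -132 , -294 , -528 , -834
D3: -162 , -234 , -306
D4: -72 , -72
Fourth differences constant at -72.
-306 − 72 = -378;  -834 − 378 = -1212;  -1842 − 1212 = -3054;  -3591 − 3054 = -6645
-378 − 72 = -450;  -1212 − 450 = -1662;  -3054 − 1662 = -4716;  -6645 − 4716 = -11361
-450 − 72 = -522;  -1662 − 522 = -2184;  -4716 − 2184 = -6900;  -11361 − 6900 = -18261

-18261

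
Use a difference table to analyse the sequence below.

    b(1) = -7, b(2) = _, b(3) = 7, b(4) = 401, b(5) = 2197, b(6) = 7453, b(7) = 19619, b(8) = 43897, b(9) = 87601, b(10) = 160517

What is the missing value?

Using the last 8 terms:
394, 1796, 5256, 12166, 24278, 43704, 72916
1402, 3460, 6910, 12112, 19426, 29212
2058, 3450, 5202, 7314, 9786
1392, 1752, 2112, 2472
360, 360, 360
Constant fifth difference = 360.
Extend backward: 1392 − 360 = 1032;  2058 − 1032 = 1026;  1402 − 1026 = 376;  394 − 376 = 18;  7 − 18 = -11

-11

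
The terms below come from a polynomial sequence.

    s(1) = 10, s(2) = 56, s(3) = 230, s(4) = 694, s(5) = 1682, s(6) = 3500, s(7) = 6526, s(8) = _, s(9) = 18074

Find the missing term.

Using the first 7 terms:
46, 174, 464, 988, 1818, 3026
128, 290, 524, 830, 1208
162, 234, 306, 378
72, 72, 72
Constant fourth difference = 72.
Extend forward: 378 + 72 = 450;  1208 + 450 = 1658;  3026 + 1658 = 4684;  6526 + 4684 = 11210

11210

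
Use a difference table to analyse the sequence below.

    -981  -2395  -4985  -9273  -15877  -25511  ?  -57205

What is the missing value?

Using the first 6 terms:
Δ: -1414, -2590, -4288, -6604, -9634
Δ²: -1176, -1698, -2316, -3030
Δ³: -522, -618, -714
Δ⁴: -96, -96
Constant fourth difference = -96.
Extend forward: -714 − 96 = -810;  -3030 − 810 = -3840;  -9634 − 3840 = -13474;  -25511 − 13474 = -38985

-38985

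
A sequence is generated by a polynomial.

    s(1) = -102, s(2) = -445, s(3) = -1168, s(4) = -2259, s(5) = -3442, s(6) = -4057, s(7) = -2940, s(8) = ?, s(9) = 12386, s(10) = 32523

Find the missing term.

Using the first 7 terms:
First differences: -343, -723, -1091, -1183, -615, 1117
Second differences: -380, -368, -92, 568, 1732
Third differences: 12, 276, 660, 1164
Fourth differences: 264, 384, 504
Fifth differences: 120, 120
Constant fifth difference = 120.
Extend forward: 504 + 120 = 624;  1164 + 624 = 1788;  1732 + 1788 = 3520;  1117 + 3520 = 4637;  -2940 + 4637 = 1697

1697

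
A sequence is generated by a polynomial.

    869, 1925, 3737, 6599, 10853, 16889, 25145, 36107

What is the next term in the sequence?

Δ: 1056 , 1812 , 2862 , 4254 , 6036 , 8256 , 10962
Δ²: 756 , 1050 , 1392 , 1782 , 2220 , 2706
Δ³: 294 , 342 , 390 , 438 , 486
Δ⁴: 48 , 48 , 48 , 48
Constant fourth difference = 48, so extend:
486 + 48 = 534;  2706 + 534 = 3240;  10962 + 3240 = 14202;  36107 + 14202 = 50309

50309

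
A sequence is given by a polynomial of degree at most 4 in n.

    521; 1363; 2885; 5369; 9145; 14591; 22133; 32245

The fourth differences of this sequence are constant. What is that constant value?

48

Δ: 842, 1522, 2484, 3776, 5446, 7542, 10112
Δ²: 680, 962, 1292, 1670, 2096, 2570
Δ³: 282, 330, 378, 426, 474
Δ⁴: 48, 48, 48, 48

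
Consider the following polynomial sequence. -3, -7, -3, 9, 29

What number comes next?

-4  4  12  20
8  8  8
Second differences constant at 8.
20 + 8 = 28;  29 + 28 = 57

57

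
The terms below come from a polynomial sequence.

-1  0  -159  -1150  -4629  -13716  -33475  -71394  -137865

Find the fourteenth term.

-1525980

D1: 1, -159, -991, -3479, -9087, -19759, -37919, -66471
D2: -160, -832, -2488, -5608, -10672, -18160, -28552
D3: -672, -1656, -3120, -5064, -7488, -10392
D4: -984, -1464, -1944, -2424, -2904
D5: -480, -480, -480, -480
Fifth differences constant at -480.
-2904 − 480 = -3384;  -10392 − 3384 = -13776;  -28552 − 13776 = -42328;  -66471 − 42328 = -108799;  -137865 − 108799 = -246664
-3384 − 480 = -3864;  -13776 − 3864 = -17640;  -42328 − 17640 = -59968;  -108799 − 59968 = -168767;  -246664 − 168767 = -415431
-3864 − 480 = -4344;  -17640 − 4344 = -21984;  -59968 − 21984 = -81952;  -168767 − 81952 = -250719;  -415431 − 250719 = -666150
-4344 − 480 = -4824;  -21984 − 4824 = -26808;  -81952 − 26808 = -108760;  -250719 − 108760 = -359479;  -666150 − 359479 = -1025629
-4824 − 480 = -5304;  -26808 − 5304 = -32112;  -108760 − 32112 = -140872;  -359479 − 140872 = -500351;  -1025629 − 500351 = -1525980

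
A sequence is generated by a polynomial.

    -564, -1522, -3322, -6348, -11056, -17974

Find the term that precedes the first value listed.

-136

Δ: -958, -1800, -3026, -4708, -6918
Δ²: -842, -1226, -1682, -2210
Δ³: -384, -456, -528
Δ⁴: -72, -72
The fourth differences are constant at -72.
Work back: -384 + 72 = -312;  -842 + 312 = -530;  -958 + 530 = -428;  -564 + 428 = -136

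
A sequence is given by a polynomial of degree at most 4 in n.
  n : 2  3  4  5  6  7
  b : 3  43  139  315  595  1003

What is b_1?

40  96  176  280  408
56  80  104  128
24  24  24
The third differences are constant at 24.
Work back: 56 − 24 = 32;  40 − 32 = 8;  3 − 8 = -5

-5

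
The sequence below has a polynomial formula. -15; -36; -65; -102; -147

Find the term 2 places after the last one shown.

-261

D1: -21  -29  -37  -45
D2: -8  -8  -8
The second differences are constant (-8).
-45 − 8 = -53;  -147 − 53 = -200
-53 − 8 = -61;  -200 − 61 = -261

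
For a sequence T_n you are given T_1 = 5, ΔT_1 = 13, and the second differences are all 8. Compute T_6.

150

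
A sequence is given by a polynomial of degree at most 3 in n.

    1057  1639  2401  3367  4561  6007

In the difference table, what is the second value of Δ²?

204

Δ: 582, 762, 966, 1194, 1446
Δ²: 180, 204, 228, 252
Δ³: 24, 24, 24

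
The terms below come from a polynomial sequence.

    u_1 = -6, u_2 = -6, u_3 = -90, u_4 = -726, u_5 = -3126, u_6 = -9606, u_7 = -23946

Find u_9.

First differences: 0  -84  -636  -2400  -6480  -14340
Second differences: -84  -552  -1764  -4080  -7860
Third differences: -468  -1212  -2316  -3780
Fourth differences: -744  -1104  -1464
Fifth differences: -360  -360
The fifth differences are constant (-360).
-1464 − 360 = -1824;  -3780 − 1824 = -5604;  -7860 − 5604 = -13464;  -14340 − 13464 = -27804;  -23946 − 27804 = -51750
-1824 − 360 = -2184;  -5604 − 2184 = -7788;  -13464 − 7788 = -21252;  -27804 − 21252 = -49056;  -51750 − 49056 = -100806

-100806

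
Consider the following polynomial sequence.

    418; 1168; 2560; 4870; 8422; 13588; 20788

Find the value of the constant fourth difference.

48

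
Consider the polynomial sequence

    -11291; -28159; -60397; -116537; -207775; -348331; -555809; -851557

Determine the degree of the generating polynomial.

5

D1: -16868, -32238, -56140, -91238, -140556, -207478, -295748
D2: -15370, -23902, -35098, -49318, -66922, -88270
D3: -8532, -11196, -14220, -17604, -21348
D4: -2664, -3024, -3384, -3744
D5: -360, -360, -360
The fifth differences are constant, so the polynomial has degree 5.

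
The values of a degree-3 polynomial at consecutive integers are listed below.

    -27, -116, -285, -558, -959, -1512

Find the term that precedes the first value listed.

First differences: -89, -169, -273, -401, -553
Second differences: -80, -104, -128, -152
Third differences: -24, -24, -24
The third differences are constant at -24.
Work back: -80 + 24 = -56;  -89 + 56 = -33;  -27 + 33 = 6

6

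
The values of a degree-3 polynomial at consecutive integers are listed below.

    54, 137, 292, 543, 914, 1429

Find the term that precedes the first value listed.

19

First differences: 83, 155, 251, 371, 515
Second differences: 72, 96, 120, 144
Third differences: 24, 24, 24
The third differences are constant at 24.
Work back: 72 − 24 = 48;  83 − 48 = 35;  54 − 35 = 19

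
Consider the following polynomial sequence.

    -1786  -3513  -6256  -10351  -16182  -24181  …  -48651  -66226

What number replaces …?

Using the first 6 terms:
Δ: -1727  -2743  -4095  -5831  -7999
Δ²: -1016  -1352  -1736  -2168
Δ³: -336  -384  -432
Δ⁴: -48  -48
Constant fourth difference = -48.
Extend forward: -432 − 48 = -480;  -2168 − 480 = -2648;  -7999 − 2648 = -10647;  -24181 − 10647 = -34828

-34828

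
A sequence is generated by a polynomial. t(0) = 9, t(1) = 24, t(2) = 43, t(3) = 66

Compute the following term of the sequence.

15, 19, 23
4, 4
Second differences constant at 4.
23 + 4 = 27;  66 + 27 = 93

93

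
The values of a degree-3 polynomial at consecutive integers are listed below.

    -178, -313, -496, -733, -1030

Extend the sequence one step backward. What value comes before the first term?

-85

Δ: -135  -183  -237  -297
Δ²: -48  -54  -60
Δ³: -6  -6
The third differences are constant at -6.
Work back: -48 + 6 = -42;  -135 + 42 = -93;  -178 + 93 = -85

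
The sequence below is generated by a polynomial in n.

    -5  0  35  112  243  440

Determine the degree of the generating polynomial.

3

5, 35, 77, 131, 197
30, 42, 54, 66
12, 12, 12
The third differences are constant, so the polynomial has degree 3.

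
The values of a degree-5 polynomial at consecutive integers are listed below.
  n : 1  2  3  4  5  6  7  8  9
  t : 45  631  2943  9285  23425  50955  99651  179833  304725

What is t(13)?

1637673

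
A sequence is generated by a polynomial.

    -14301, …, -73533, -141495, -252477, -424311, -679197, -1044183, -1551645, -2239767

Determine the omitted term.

Using the last 8 terms:
D1: -67962  -110982  -171834  -254886  -364986  -507462  -688122
D2: -43020  -60852  -83052  -110100  -142476  -180660
D3: -17832  -22200  -27048  -32376  -38184
D4: -4368  -4848  -5328  -5808
D5: -480  -480  -480
Constant fifth difference = -480.
Extend backward: -4368 + 480 = -3888;  -17832 + 3888 = -13944;  -43020 + 13944 = -29076;  -67962 + 29076 = -38886;  -73533 + 38886 = -34647

-34647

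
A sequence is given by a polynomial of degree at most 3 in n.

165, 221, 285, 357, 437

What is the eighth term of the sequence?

First differences: 56 , 64 , 72 , 80
Second differences: 8 , 8 , 8
Constant second difference = 8, so extend:
80 + 8 = 88;  437 + 88 = 525
88 + 8 = 96;  525 + 96 = 621
96 + 8 = 104;  621 + 104 = 725

725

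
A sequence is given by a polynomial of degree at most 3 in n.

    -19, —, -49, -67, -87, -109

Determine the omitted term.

-33

Using the last 4 terms:
-18  -20  -22
-2  -2
Constant second difference = -2.
Extend backward: -18 + 2 = -16;  -49 + 16 = -33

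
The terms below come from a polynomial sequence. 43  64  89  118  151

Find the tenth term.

376

21, 25, 29, 33
4, 4, 4
Second differences constant at 4.
33 + 4 = 37;  151 + 37 = 188
37 + 4 = 41;  188 + 41 = 229
41 + 4 = 45;  229 + 45 = 274
45 + 4 = 49;  274 + 49 = 323
49 + 4 = 53;  323 + 53 = 376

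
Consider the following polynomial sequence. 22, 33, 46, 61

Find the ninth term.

166

First differences: 11 , 13 , 15
Second differences: 2 , 2
Constant second difference = 2, so extend:
15 + 2 = 17;  61 + 17 = 78
17 + 2 = 19;  78 + 19 = 97
19 + 2 = 21;  97 + 21 = 118
21 + 2 = 23;  118 + 23 = 141
23 + 2 = 25;  141 + 25 = 166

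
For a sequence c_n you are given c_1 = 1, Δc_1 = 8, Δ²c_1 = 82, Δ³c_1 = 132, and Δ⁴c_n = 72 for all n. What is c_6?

Build the table forward from the leading diagonal:
Δ⁴: 72  72  72  72  72  72
Δ³: 132  204  276  348  420  492
Δ²: 82  214  418  694  1042  1462
Δ: 8  90  304  722  1416  2458
c: 1  9  99  403  1125  2541

2541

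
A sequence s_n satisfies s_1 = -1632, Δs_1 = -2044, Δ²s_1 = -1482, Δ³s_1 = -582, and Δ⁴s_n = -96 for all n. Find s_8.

Build the table forward from the leading diagonal:
Δ⁴: -96  -96  -96  -96  -96  -96  -96  -96
Δ³: -582  -678  -774  -870  -966  -1062  -1158  -1254
Δ²: -1482  -2064  -2742  -3516  -4386  -5352  -6414  -7572
Δ: -2044  -3526  -5590  -8332  -11848  -16234  -21586  -28000
s: -1632  -3676  -7202  -12792  -21124  -32972  -49206  -70792

-70792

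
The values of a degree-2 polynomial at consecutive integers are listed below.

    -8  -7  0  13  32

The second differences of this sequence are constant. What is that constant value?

6

D1: 1, 7, 13, 19
D2: 6, 6, 6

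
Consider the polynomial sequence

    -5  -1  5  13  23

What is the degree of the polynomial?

D1: 4, 6, 8, 10
D2: 2, 2, 2
The second differences are constant, so the polynomial has degree 2.

2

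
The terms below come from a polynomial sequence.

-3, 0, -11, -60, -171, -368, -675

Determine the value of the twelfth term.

-4700

Δ: 3, -11, -49, -111, -197, -307
Δ²: -14, -38, -62, -86, -110
Δ³: -24, -24, -24, -24
Constant third difference = -24, so extend:
-110 − 24 = -134;  -307 − 134 = -441;  -675 − 441 = -1116
-134 − 24 = -158;  -441 − 158 = -599;  -1116 − 599 = -1715
-158 − 24 = -182;  -599 − 182 = -781;  -1715 − 781 = -2496
-182 − 24 = -206;  -781 − 206 = -987;  -2496 − 987 = -3483
-206 − 24 = -230;  -987 − 230 = -1217;  -3483 − 1217 = -4700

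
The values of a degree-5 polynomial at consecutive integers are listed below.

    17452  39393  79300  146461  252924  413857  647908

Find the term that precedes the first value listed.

First differences: 21941, 39907, 67161, 106463, 160933, 234051
Second differences: 17966, 27254, 39302, 54470, 73118
Third differences: 9288, 12048, 15168, 18648
Fourth differences: 2760, 3120, 3480
Fifth differences: 360, 360
The fifth differences are constant at 360.
Work back: 2760 − 360 = 2400;  9288 − 2400 = 6888;  17966 − 6888 = 11078;  21941 − 11078 = 10863;  17452 − 10863 = 6589

6589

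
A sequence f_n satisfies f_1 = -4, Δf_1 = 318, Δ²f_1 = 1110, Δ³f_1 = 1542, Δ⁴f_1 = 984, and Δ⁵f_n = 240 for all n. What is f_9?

Build the table forward from the leading diagonal:
D5: 240, 240, 240, 240, 240, 240, 240, 240, 240
D4: 984, 1224, 1464, 1704, 1944, 2184, 2424, 2664, 2904
D3: 1542, 2526, 3750, 5214, 6918, 8862, 11046, 13470, 16134
D2: 1110, 2652, 5178, 8928, 14142, 21060, 29922, 40968, 54438
D1: 318, 1428, 4080, 9258, 18186, 32328, 53388, 83310, 124278
f: -4, 314, 1742, 5822, 15080, 33266, 65594, 118982, 202292

202292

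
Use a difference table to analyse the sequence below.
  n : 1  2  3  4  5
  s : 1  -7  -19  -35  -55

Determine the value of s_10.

-215

Δ: -8, -12, -16, -20
Δ²: -4, -4, -4
The second differences are constant (-4).
-20 − 4 = -24;  -55 − 24 = -79
-24 − 4 = -28;  -79 − 28 = -107
-28 − 4 = -32;  -107 − 32 = -139
-32 − 4 = -36;  -139 − 36 = -175
-36 − 4 = -40;  -175 − 40 = -215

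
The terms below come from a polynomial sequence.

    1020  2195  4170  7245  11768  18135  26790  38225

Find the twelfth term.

First differences: 1175 , 1975 , 3075 , 4523 , 6367 , 8655 , 11435
Second differences: 800 , 1100 , 1448 , 1844 , 2288 , 2780
Third differences: 300 , 348 , 396 , 444 , 492
Fourth differences: 48 , 48 , 48 , 48
Fourth differences constant at 48.
492 + 48 = 540;  2780 + 540 = 3320;  11435 + 3320 = 14755;  38225 + 14755 = 52980
540 + 48 = 588;  3320 + 588 = 3908;  14755 + 3908 = 18663;  52980 + 18663 = 71643
588 + 48 = 636;  3908 + 636 = 4544;  18663 + 4544 = 23207;  71643 + 23207 = 94850
636 + 48 = 684;  4544 + 684 = 5228;  23207 + 5228 = 28435;  94850 + 28435 = 123285

123285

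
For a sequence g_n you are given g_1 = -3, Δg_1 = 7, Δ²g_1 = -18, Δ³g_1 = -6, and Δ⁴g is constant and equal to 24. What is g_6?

Build the table forward from the leading diagonal:
Δ⁴: 24, 24, 24, 24, 24, 24
Δ³: -6, 18, 42, 66, 90, 114
Δ²: -18, -24, -6, 36, 102, 192
Δ: 7, -11, -35, -41, -5, 97
g: -3, 4, -7, -42, -83, -88

-88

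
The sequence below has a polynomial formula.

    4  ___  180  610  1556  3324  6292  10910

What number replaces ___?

32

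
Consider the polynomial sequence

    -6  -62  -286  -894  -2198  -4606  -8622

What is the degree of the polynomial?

-56, -224, -608, -1304, -2408, -4016
-168, -384, -696, -1104, -1608
-216, -312, -408, -504
-96, -96, -96
The fourth differences are constant, so the polynomial has degree 4.

4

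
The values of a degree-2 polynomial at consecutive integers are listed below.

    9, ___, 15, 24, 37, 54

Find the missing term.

10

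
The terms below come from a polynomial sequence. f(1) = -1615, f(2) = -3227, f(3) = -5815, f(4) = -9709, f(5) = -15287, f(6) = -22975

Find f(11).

First differences: -1612  -2588  -3894  -5578  -7688
Second differences: -976  -1306  -1684  -2110
Third differences: -330  -378  -426
Fourth differences: -48  -48
The fourth differences are constant (-48).
-426 − 48 = -474;  -2110 − 474 = -2584;  -7688 − 2584 = -10272;  -22975 − 10272 = -33247
-474 − 48 = -522;  -2584 − 522 = -3106;  -10272 − 3106 = -13378;  -33247 − 13378 = -46625
-522 − 48 = -570;  -3106 − 570 = -3676;  -13378 − 3676 = -17054;  -46625 − 17054 = -63679
-570 − 48 = -618;  -3676 − 618 = -4294;  -17054 − 4294 = -21348;  -63679 − 21348 = -85027
-618 − 48 = -666;  -4294 − 666 = -4960;  -21348 − 4960 = -26308;  -85027 − 26308 = -111335

-111335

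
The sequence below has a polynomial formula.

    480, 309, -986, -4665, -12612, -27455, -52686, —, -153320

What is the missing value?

-92781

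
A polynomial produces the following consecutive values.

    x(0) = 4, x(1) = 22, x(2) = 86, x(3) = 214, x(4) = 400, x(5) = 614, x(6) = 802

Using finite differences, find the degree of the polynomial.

18, 64, 128, 186, 214, 188
46, 64, 58, 28, -26
18, -6, -30, -54
-24, -24, -24
The fourth differences are constant, so the polynomial has degree 4.

4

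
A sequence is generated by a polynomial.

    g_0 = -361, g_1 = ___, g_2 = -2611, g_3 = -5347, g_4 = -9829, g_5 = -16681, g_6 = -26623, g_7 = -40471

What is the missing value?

Using the last 6 terms:
First differences: -2736, -4482, -6852, -9942, -13848
Second differences: -1746, -2370, -3090, -3906
Third differences: -624, -720, -816
Fourth differences: -96, -96
Constant fourth difference = -96.
Extend backward: -624 + 96 = -528;  -1746 + 528 = -1218;  -2736 + 1218 = -1518;  -2611 + 1518 = -1093

-1093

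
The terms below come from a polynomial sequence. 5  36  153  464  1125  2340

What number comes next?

First differences: 31, 117, 311, 661, 1215
Second differences: 86, 194, 350, 554
Third differences: 108, 156, 204
Fourth differences: 48, 48
Fourth differences constant at 48.
204 + 48 = 252;  554 + 252 = 806;  1215 + 806 = 2021;  2340 + 2021 = 4361

4361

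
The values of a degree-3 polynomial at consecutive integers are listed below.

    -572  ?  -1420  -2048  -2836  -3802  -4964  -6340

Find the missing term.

Using the last 6 terms:
D1: -628, -788, -966, -1162, -1376
D2: -160, -178, -196, -214
D3: -18, -18, -18
Constant third difference = -18.
Extend backward: -160 + 18 = -142;  -628 + 142 = -486;  -1420 + 486 = -934

-934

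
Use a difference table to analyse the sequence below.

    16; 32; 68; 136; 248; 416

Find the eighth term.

968

First differences: 16  36  68  112  168
Second differences: 20  32  44  56
Third differences: 12  12  12
The third differences are constant (12).
56 + 12 = 68;  168 + 68 = 236;  416 + 236 = 652
68 + 12 = 80;  236 + 80 = 316;  652 + 316 = 968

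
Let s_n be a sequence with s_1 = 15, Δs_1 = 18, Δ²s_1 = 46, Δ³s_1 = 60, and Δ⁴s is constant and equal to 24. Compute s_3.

Build the table forward from the leading diagonal:
D4: 24  24  24
D3: 60  84  108
D2: 46  106  190
D1: 18  64  170
s: 15  33  97

97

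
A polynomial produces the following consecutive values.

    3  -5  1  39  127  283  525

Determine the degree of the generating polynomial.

3

-8, 6, 38, 88, 156, 242
14, 32, 50, 68, 86
18, 18, 18, 18
The third differences are constant, so the polynomial has degree 3.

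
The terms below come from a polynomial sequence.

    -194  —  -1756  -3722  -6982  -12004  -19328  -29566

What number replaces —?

-688

Using the last 6 terms:
Δ: -1966, -3260, -5022, -7324, -10238
Δ²: -1294, -1762, -2302, -2914
Δ³: -468, -540, -612
Δ⁴: -72, -72
Constant fourth difference = -72.
Extend backward: -468 + 72 = -396;  -1294 + 396 = -898;  -1966 + 898 = -1068;  -1756 + 1068 = -688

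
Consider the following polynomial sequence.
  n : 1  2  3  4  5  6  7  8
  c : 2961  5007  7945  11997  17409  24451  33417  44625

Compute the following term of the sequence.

58417

2046, 2938, 4052, 5412, 7042, 8966, 11208
892, 1114, 1360, 1630, 1924, 2242
222, 246, 270, 294, 318
24, 24, 24, 24
The fourth differences are constant (24).
318 + 24 = 342;  2242 + 342 = 2584;  11208 + 2584 = 13792;  44625 + 13792 = 58417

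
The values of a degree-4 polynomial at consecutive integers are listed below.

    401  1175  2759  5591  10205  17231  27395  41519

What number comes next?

Δ: 774 , 1584 , 2832 , 4614 , 7026 , 10164 , 14124
Δ²: 810 , 1248 , 1782 , 2412 , 3138 , 3960
Δ³: 438 , 534 , 630 , 726 , 822
Δ⁴: 96 , 96 , 96 , 96
Fourth differences constant at 96.
822 + 96 = 918;  3960 + 918 = 4878;  14124 + 4878 = 19002;  41519 + 19002 = 60521

60521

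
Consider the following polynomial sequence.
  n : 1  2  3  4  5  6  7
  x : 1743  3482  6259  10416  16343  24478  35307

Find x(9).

67231

1739 , 2777 , 4157 , 5927 , 8135 , 10829
1038 , 1380 , 1770 , 2208 , 2694
342 , 390 , 438 , 486
48 , 48 , 48
Fourth differences constant at 48.
486 + 48 = 534;  2694 + 534 = 3228;  10829 + 3228 = 14057;  35307 + 14057 = 49364
534 + 48 = 582;  3228 + 582 = 3810;  14057 + 3810 = 17867;  49364 + 17867 = 67231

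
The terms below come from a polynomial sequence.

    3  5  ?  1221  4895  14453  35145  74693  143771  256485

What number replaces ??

173

Using the last 7 terms:
Δ: 3674  9558  20692  39548  69078  112714
Δ²: 5884  11134  18856  29530  43636
Δ³: 5250  7722  10674  14106
Δ⁴: 2472  2952  3432
Δ⁵: 480  480
Constant fifth difference = 480.
Extend backward: 2472 − 480 = 1992;  5250 − 1992 = 3258;  5884 − 3258 = 2626;  3674 − 2626 = 1048;  1221 − 1048 = 173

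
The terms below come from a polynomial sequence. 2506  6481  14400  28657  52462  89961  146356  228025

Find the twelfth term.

982881

Δ: 3975  7919  14257  23805  37499  56395  81669
Δ²: 3944  6338  9548  13694  18896  25274
Δ³: 2394  3210  4146  5202  6378
Δ⁴: 816  936  1056  1176
Δ⁵: 120  120  120
The fifth differences are constant (120).
1176 + 120 = 1296;  6378 + 1296 = 7674;  25274 + 7674 = 32948;  81669 + 32948 = 114617;  228025 + 114617 = 342642
1296 + 120 = 1416;  7674 + 1416 = 9090;  32948 + 9090 = 42038;  114617 + 42038 = 156655;  342642 + 156655 = 499297
1416 + 120 = 1536;  9090 + 1536 = 10626;  42038 + 10626 = 52664;  156655 + 52664 = 209319;  499297 + 209319 = 708616
1536 + 120 = 1656;  10626 + 1656 = 12282;  52664 + 12282 = 64946;  209319 + 64946 = 274265;  708616 + 274265 = 982881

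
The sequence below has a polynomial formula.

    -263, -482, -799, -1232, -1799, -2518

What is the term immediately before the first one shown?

First differences: -219, -317, -433, -567, -719
Second differences: -98, -116, -134, -152
Third differences: -18, -18, -18
The third differences are constant at -18.
Work back: -98 + 18 = -80;  -219 + 80 = -139;  -263 + 139 = -124

-124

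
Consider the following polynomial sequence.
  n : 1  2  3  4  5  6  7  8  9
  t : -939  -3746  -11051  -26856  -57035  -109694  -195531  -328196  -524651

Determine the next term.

Δ: -2807 , -7305 , -15805 , -30179 , -52659 , -85837 , -132665 , -196455
Δ²: -4498 , -8500 , -14374 , -22480 , -33178 , -46828 , -63790
Δ³: -4002 , -5874 , -8106 , -10698 , -13650 , -16962
Δ⁴: -1872 , -2232 , -2592 , -2952 , -3312
Δ⁵: -360 , -360 , -360 , -360
Constant fifth difference = -360, so extend:
-3312 − 360 = -3672;  -16962 − 3672 = -20634;  -63790 − 20634 = -84424;  -196455 − 84424 = -280879;  -524651 − 280879 = -805530

-805530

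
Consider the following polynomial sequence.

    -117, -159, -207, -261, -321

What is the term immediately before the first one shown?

-81

Δ: -42  -48  -54  -60
Δ²: -6  -6  -6
The second differences are constant at -6.
Work back: -42 + 6 = -36;  -117 + 36 = -81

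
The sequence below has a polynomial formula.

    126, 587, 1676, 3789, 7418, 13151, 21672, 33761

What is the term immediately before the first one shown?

-7

461, 1089, 2113, 3629, 5733, 8521, 12089
628, 1024, 1516, 2104, 2788, 3568
396, 492, 588, 684, 780
96, 96, 96, 96
The fourth differences are constant at 96.
Work back: 396 − 96 = 300;  628 − 300 = 328;  461 − 328 = 133;  126 − 133 = -7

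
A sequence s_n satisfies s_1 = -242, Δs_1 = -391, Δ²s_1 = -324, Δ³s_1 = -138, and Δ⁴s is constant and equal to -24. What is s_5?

Build the table forward from the leading diagonal:
D4: -24, -24, -24, -24, -24
D3: -138, -162, -186, -210, -234
D2: -324, -462, -624, -810, -1020
D1: -391, -715, -1177, -1801, -2611
s: -242, -633, -1348, -2525, -4326

-4326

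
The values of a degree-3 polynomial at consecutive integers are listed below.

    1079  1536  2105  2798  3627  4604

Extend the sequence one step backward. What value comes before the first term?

457, 569, 693, 829, 977
112, 124, 136, 148
12, 12, 12
The third differences are constant at 12.
Work back: 112 − 12 = 100;  457 − 100 = 357;  1079 − 357 = 722

722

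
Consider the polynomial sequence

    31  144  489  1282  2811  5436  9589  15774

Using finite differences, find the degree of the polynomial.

4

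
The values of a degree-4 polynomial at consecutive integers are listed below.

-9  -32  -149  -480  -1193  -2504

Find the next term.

First differences: -23, -117, -331, -713, -1311
Second differences: -94, -214, -382, -598
Third differences: -120, -168, -216
Fourth differences: -48, -48
Fourth differences constant at -48.
-216 − 48 = -264;  -598 − 264 = -862;  -1311 − 862 = -2173;  -2504 − 2173 = -4677

-4677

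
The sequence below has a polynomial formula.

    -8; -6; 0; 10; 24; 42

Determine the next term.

64

First differences: 2, 6, 10, 14, 18
Second differences: 4, 4, 4, 4
Second differences constant at 4.
18 + 4 = 22;  42 + 22 = 64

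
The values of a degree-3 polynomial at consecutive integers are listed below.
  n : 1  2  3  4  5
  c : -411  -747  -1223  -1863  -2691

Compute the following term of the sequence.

-3731

-336, -476, -640, -828
-140, -164, -188
-24, -24
Third differences constant at -24.
-188 − 24 = -212;  -828 − 212 = -1040;  -2691 − 1040 = -3731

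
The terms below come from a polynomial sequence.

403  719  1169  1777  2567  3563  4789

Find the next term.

D1: 316 , 450 , 608 , 790 , 996 , 1226
D2: 134 , 158 , 182 , 206 , 230
D3: 24 , 24 , 24 , 24
Constant third difference = 24, so extend:
230 + 24 = 254;  1226 + 254 = 1480;  4789 + 1480 = 6269

6269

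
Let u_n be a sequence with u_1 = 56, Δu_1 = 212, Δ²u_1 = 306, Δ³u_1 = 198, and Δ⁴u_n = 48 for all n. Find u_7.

10598

Build the table forward from the leading diagonal:
Fourth differences: 48, 48, 48, 48, 48, 48, 48
Third differences: 198, 246, 294, 342, 390, 438, 486
Second differences: 306, 504, 750, 1044, 1386, 1776, 2214
First differences: 212, 518, 1022, 1772, 2816, 4202, 5978
u: 56, 268, 786, 1808, 3580, 6396, 10598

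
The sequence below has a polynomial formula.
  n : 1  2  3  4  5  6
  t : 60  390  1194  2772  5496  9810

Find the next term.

16230

First differences: 330 , 804 , 1578 , 2724 , 4314
Second differences: 474 , 774 , 1146 , 1590
Third differences: 300 , 372 , 444
Fourth differences: 72 , 72
The fourth differences are constant (72).
444 + 72 = 516;  1590 + 516 = 2106;  4314 + 2106 = 6420;  9810 + 6420 = 16230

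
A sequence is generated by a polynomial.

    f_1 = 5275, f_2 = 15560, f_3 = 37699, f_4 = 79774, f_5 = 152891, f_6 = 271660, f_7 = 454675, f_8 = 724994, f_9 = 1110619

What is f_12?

3323590

D1: 10285, 22139, 42075, 73117, 118769, 183015, 270319, 385625
D2: 11854, 19936, 31042, 45652, 64246, 87304, 115306
D3: 8082, 11106, 14610, 18594, 23058, 28002
D4: 3024, 3504, 3984, 4464, 4944
D5: 480, 480, 480, 480
Constant fifth difference = 480, so extend:
4944 + 480 = 5424;  28002 + 5424 = 33426;  115306 + 33426 = 148732;  385625 + 148732 = 534357;  1110619 + 534357 = 1644976
5424 + 480 = 5904;  33426 + 5904 = 39330;  148732 + 39330 = 188062;  534357 + 188062 = 722419;  1644976 + 722419 = 2367395
5904 + 480 = 6384;  39330 + 6384 = 45714;  188062 + 45714 = 233776;  722419 + 233776 = 956195;  2367395 + 956195 = 3323590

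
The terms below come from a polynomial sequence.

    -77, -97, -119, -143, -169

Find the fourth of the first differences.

Δ: -20, -22, -24, -26
Δ²: -2, -2, -2

-26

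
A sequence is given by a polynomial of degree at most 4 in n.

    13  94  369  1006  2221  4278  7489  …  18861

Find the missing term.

12214

Using the first 7 terms:
Δ: 81  275  637  1215  2057  3211
Δ²: 194  362  578  842  1154
Δ³: 168  216  264  312
Δ⁴: 48  48  48
Constant fourth difference = 48.
Extend forward: 312 + 48 = 360;  1154 + 360 = 1514;  3211 + 1514 = 4725;  7489 + 4725 = 12214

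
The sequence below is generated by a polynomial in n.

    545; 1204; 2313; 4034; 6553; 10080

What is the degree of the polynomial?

D1: 659, 1109, 1721, 2519, 3527
D2: 450, 612, 798, 1008
D3: 162, 186, 210
D4: 24, 24
The fourth differences are constant, so the polynomial has degree 4.

4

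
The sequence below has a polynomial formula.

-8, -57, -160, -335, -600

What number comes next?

-973

D1: -49, -103, -175, -265
D2: -54, -72, -90
D3: -18, -18
The third differences are constant (-18).
-90 − 18 = -108;  -265 − 108 = -373;  -600 − 373 = -973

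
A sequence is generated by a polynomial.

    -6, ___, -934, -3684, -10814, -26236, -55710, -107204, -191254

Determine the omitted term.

Using the last 7 terms:
Δ: -2750  -7130  -15422  -29474  -51494  -84050
Δ²: -4380  -8292  -14052  -22020  -32556
Δ³: -3912  -5760  -7968  -10536
Δ⁴: -1848  -2208  -2568
Δ⁵: -360  -360
Constant fifth difference = -360.
Extend backward: -1848 + 360 = -1488;  -3912 + 1488 = -2424;  -4380 + 2424 = -1956;  -2750 + 1956 = -794;  -934 + 794 = -140

-140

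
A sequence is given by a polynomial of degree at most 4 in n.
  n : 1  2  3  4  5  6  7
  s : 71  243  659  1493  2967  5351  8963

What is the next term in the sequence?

14169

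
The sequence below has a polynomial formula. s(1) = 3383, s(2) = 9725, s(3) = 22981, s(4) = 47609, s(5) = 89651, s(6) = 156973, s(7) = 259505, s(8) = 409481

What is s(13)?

2490731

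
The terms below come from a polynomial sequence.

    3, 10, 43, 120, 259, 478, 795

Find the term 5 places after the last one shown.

4480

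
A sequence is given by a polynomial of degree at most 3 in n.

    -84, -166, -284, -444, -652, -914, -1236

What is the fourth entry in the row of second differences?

-54

Δ: -82, -118, -160, -208, -262, -322
Δ²: -36, -42, -48, -54, -60
Δ³: -6, -6, -6, -6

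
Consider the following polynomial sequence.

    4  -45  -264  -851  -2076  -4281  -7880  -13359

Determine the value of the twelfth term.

-49 , -219 , -587 , -1225 , -2205 , -3599 , -5479
-170 , -368 , -638 , -980 , -1394 , -1880
-198 , -270 , -342 , -414 , -486
-72 , -72 , -72 , -72
Fourth differences constant at -72.
-486 − 72 = -558;  -1880 − 558 = -2438;  -5479 − 2438 = -7917;  -13359 − 7917 = -21276
-558 − 72 = -630;  -2438 − 630 = -3068;  -7917 − 3068 = -10985;  -21276 − 10985 = -32261
-630 − 72 = -702;  -3068 − 702 = -3770;  -10985 − 3770 = -14755;  -32261 − 14755 = -47016
-702 − 72 = -774;  -3770 − 774 = -4544;  -14755 − 4544 = -19299;  -47016 − 19299 = -66315

-66315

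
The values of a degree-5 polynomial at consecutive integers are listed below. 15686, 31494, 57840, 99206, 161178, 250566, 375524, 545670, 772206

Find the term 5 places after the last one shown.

3268806

D1: 15808 , 26346 , 41366 , 61972 , 89388 , 124958 , 170146 , 226536
D2: 10538 , 15020 , 20606 , 27416 , 35570 , 45188 , 56390
D3: 4482 , 5586 , 6810 , 8154 , 9618 , 11202
D4: 1104 , 1224 , 1344 , 1464 , 1584
D5: 120 , 120 , 120 , 120
The fifth differences are constant (120).
1584 + 120 = 1704;  11202 + 1704 = 12906;  56390 + 12906 = 69296;  226536 + 69296 = 295832;  772206 + 295832 = 1068038
1704 + 120 = 1824;  12906 + 1824 = 14730;  69296 + 14730 = 84026;  295832 + 84026 = 379858;  1068038 + 379858 = 1447896
1824 + 120 = 1944;  14730 + 1944 = 16674;  84026 + 16674 = 100700;  379858 + 100700 = 480558;  1447896 + 480558 = 1928454
1944 + 120 = 2064;  16674 + 2064 = 18738;  100700 + 18738 = 119438;  480558 + 119438 = 599996;  1928454 + 599996 = 2528450
2064 + 120 = 2184;  18738 + 2184 = 20922;  119438 + 20922 = 140360;  599996 + 140360 = 740356;  2528450 + 740356 = 3268806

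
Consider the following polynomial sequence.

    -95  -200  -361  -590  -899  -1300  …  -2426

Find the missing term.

Using the first 6 terms:
Δ: -105  -161  -229  -309  -401
Δ²: -56  -68  -80  -92
Δ³: -12  -12  -12
Constant third difference = -12.
Extend forward: -92 − 12 = -104;  -401 − 104 = -505;  -1300 − 505 = -1805

-1805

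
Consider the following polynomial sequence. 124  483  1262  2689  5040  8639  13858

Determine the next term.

First differences: 359 , 779 , 1427 , 2351 , 3599 , 5219
Second differences: 420 , 648 , 924 , 1248 , 1620
Third differences: 228 , 276 , 324 , 372
Fourth differences: 48 , 48 , 48
The fourth differences are constant (48).
372 + 48 = 420;  1620 + 420 = 2040;  5219 + 2040 = 7259;  13858 + 7259 = 21117

21117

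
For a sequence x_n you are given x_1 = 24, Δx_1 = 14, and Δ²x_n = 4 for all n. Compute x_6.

Build the table forward from the leading diagonal:
Second differences: 4, 4, 4, 4, 4, 4
First differences: 14, 18, 22, 26, 30, 34
x: 24, 38, 56, 78, 104, 134

134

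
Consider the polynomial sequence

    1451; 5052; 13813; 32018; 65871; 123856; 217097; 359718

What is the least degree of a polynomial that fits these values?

5

Δ: 3601, 8761, 18205, 33853, 57985, 93241, 142621
Δ²: 5160, 9444, 15648, 24132, 35256, 49380
Δ³: 4284, 6204, 8484, 11124, 14124
Δ⁴: 1920, 2280, 2640, 3000
Δ⁵: 360, 360, 360
The fifth differences are constant, so the polynomial has degree 5.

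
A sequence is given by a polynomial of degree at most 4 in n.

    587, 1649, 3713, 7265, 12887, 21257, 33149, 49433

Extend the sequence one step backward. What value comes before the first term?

First differences: 1062, 2064, 3552, 5622, 8370, 11892, 16284
Second differences: 1002, 1488, 2070, 2748, 3522, 4392
Third differences: 486, 582, 678, 774, 870
Fourth differences: 96, 96, 96, 96
The fourth differences are constant at 96.
Work back: 486 − 96 = 390;  1002 − 390 = 612;  1062 − 612 = 450;  587 − 450 = 137

137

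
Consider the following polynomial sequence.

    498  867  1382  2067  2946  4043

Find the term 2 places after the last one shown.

6987

Δ: 369 , 515 , 685 , 879 , 1097
Δ²: 146 , 170 , 194 , 218
Δ³: 24 , 24 , 24
Third differences constant at 24.
218 + 24 = 242;  1097 + 242 = 1339;  4043 + 1339 = 5382
242 + 24 = 266;  1339 + 266 = 1605;  5382 + 1605 = 6987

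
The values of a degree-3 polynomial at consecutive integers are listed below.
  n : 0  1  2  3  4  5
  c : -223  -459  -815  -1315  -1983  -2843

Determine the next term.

-3919

Δ: -236, -356, -500, -668, -860
Δ²: -120, -144, -168, -192
Δ³: -24, -24, -24
The third differences are constant (-24).
-192 − 24 = -216;  -860 − 216 = -1076;  -2843 − 1076 = -3919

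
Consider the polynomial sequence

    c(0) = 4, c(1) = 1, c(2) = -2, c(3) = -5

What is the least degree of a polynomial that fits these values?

1

-3, -3, -3
The first differences are constant, so the polynomial has degree 1.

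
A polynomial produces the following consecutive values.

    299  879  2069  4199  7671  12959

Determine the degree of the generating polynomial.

4

D1: 580, 1190, 2130, 3472, 5288
D2: 610, 940, 1342, 1816
D3: 330, 402, 474
D4: 72, 72
The fourth differences are constant, so the polynomial has degree 4.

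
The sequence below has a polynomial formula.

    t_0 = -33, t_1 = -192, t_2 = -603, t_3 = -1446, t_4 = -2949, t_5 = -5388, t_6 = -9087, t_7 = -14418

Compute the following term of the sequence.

-21801

-159 , -411 , -843 , -1503 , -2439 , -3699 , -5331
-252 , -432 , -660 , -936 , -1260 , -1632
-180 , -228 , -276 , -324 , -372
-48 , -48 , -48 , -48
Constant fourth difference = -48, so extend:
-372 − 48 = -420;  -1632 − 420 = -2052;  -5331 − 2052 = -7383;  -14418 − 7383 = -21801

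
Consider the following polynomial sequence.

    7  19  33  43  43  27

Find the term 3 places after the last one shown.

12, 14, 10, 0, -16
2, -4, -10, -16
-6, -6, -6
Third differences constant at -6.
-16 − 6 = -22;  -16 − 22 = -38;  27 − 38 = -11
-22 − 6 = -28;  -38 − 28 = -66;  -11 − 66 = -77
-28 − 6 = -34;  -66 − 34 = -100;  -77 − 100 = -177

-177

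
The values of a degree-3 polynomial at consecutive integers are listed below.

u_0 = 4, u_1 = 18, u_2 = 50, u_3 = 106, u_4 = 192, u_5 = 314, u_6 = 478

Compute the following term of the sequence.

First differences: 14 , 32 , 56 , 86 , 122 , 164
Second differences: 18 , 24 , 30 , 36 , 42
Third differences: 6 , 6 , 6 , 6
Constant third difference = 6, so extend:
42 + 6 = 48;  164 + 48 = 212;  478 + 212 = 690

690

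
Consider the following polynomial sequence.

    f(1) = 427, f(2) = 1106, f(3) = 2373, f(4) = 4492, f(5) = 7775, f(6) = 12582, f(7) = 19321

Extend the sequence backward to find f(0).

120

First differences: 679, 1267, 2119, 3283, 4807, 6739
Second differences: 588, 852, 1164, 1524, 1932
Third differences: 264, 312, 360, 408
Fourth differences: 48, 48, 48
The fourth differences are constant at 48.
Work back: 264 − 48 = 216;  588 − 216 = 372;  679 − 372 = 307;  427 − 307 = 120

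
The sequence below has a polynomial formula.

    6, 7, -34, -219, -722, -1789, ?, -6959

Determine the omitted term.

Using the first 6 terms:
D1: 1  -41  -185  -503  -1067
D2: -42  -144  -318  -564
D3: -102  -174  -246
D4: -72  -72
Constant fourth difference = -72.
Extend forward: -246 − 72 = -318;  -564 − 318 = -882;  -1067 − 882 = -1949;  -1789 − 1949 = -3738

-3738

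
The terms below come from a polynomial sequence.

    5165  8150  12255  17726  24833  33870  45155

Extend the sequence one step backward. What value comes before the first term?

2985  4105  5471  7107  9037  11285
1120  1366  1636  1930  2248
246  270  294  318
24  24  24
The fourth differences are constant at 24.
Work back: 246 − 24 = 222;  1120 − 222 = 898;  2985 − 898 = 2087;  5165 − 2087 = 3078

3078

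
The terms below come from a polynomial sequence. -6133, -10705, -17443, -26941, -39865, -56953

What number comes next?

-4572, -6738, -9498, -12924, -17088
-2166, -2760, -3426, -4164
-594, -666, -738
-72, -72
The fourth differences are constant (-72).
-738 − 72 = -810;  -4164 − 810 = -4974;  -17088 − 4974 = -22062;  -56953 − 22062 = -79015

-79015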